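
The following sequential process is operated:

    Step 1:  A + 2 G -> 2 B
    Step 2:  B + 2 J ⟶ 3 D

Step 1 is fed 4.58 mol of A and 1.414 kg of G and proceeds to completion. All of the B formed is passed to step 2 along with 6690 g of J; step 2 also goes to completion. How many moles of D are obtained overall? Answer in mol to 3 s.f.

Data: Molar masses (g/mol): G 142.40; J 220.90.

Step 1:
n(A) = 4.580 mol
n(G) = 1.414×1000 / 142.40 = 9.930 mol
n/ν for A = 4.580/1 = 4.580
n/ν for G = 9.930/2 = 4.965
Smallest n/ν is A → limiting reagent.
n(B) produced = (2/1) × 4.580 = 9.160 mol
Step 2:
n(B) available = 9.160 mol
n(J) = 6690 / 220.90 = 30.29 mol
n/ν for B = 9.160/1 = 9.160
n/ν for J = 30.29/2 = 15.15
Smallest n/ν is B → limiting reagent.
n(D) = (3/1) × 9.160 = 27.48 mol

27.5 mol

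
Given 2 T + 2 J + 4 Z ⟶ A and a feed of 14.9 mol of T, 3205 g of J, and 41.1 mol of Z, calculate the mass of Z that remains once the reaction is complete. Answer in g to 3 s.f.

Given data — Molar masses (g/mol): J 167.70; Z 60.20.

680 g

n(T) = 14.90 mol
n(J) = 3205 / 167.70 = 19.11 mol
n(Z) = 41.10 mol
n/ν → T: 7.450, J: 9.555, Z: 10.28; T is limiting.
Z consumed = (4/2) × 14.90 = 29.80 mol
Z remaining = 41.10 − 29.80 = 11.30 mol
mass = 11.30 × 60.20 = 680.3 g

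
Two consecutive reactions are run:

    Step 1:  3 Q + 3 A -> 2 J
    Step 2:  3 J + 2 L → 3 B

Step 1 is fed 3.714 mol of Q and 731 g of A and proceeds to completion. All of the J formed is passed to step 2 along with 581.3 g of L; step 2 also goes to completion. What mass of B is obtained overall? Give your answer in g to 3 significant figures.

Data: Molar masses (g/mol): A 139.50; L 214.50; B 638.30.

1580 g

Step 1:
n(Q) = 3.714 mol
n(A) = 731.0 / 139.50 = 5.240 mol
n/ν for Q = 3.714/3 = 1.238
n/ν for A = 5.240/3 = 1.747
Smallest n/ν is Q → limiting reagent.
n(J) produced = (2/3) × 3.714 = 2.476 mol
Step 2:
n(J) available = 2.476 mol
n(L) = 581.3 / 214.50 = 2.710 mol
n/ν for J = 2.476/3 = 0.8253
n/ν for L = 2.710/2 = 1.355
Smallest n/ν is J → limiting reagent.
n(B) = (3/3) × 2.476 = 2.476 mol
mass = 2.476 × 638.30 = 1580 g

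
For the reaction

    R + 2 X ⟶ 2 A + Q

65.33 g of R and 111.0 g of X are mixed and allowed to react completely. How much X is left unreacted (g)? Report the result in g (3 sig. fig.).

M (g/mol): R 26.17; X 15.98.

31.2 g

n(R) = 65.33 / 26.17 = 2.496 mol
n(X) = 111.0 / 15.98 = 6.946 mol
n/ν for R = 2.496/1 = 2.496
n/ν for X = 6.946/2 = 3.473
Smallest n/ν is R → limiting reagent.
X consumed = (2/1) × 2.496 = 4.992 mol
X remaining = 6.946 − 4.992 = 1.954 mol
mass = 1.954 × 15.98 = 31.22 g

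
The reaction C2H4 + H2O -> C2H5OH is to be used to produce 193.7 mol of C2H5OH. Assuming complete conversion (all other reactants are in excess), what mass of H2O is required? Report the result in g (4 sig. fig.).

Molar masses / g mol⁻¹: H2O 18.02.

3490 g

n(C2H5OH) = 193.7 mol
n(H2O) = (1/1) × 193.7 = 193.7 mol
mass = 193.7 × 18.02 = 3490 g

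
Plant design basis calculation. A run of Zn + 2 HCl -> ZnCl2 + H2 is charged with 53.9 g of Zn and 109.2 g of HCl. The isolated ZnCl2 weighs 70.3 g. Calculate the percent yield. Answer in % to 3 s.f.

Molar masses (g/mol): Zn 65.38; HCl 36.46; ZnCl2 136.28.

n(Zn) = 53.90 / 65.38 = 0.8244 mol
n(HCl) = 109.2 / 36.46 = 2.995 mol
n/ν for Zn = 0.8244/1 = 0.8244
n/ν for HCl = 2.995/2 = 1.498
Smallest n/ν is Zn → limiting reagent.
theoretical n(ZnCl2) = (1/1) × 0.8244 = 0.8244 mol → 112.3 g
% yield = 70.3 / 112.3 × 100 = 62.60 %

62.6 %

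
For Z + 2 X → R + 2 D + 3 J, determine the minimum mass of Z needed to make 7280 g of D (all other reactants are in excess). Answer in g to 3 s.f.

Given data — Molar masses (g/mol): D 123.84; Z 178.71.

5250 g

n(D) = 7280 / 123.84 = 58.79 mol
n(Z) = (1/2) × 58.79 = 29.40 mol
mass = 29.40 × 178.71 = 5254 g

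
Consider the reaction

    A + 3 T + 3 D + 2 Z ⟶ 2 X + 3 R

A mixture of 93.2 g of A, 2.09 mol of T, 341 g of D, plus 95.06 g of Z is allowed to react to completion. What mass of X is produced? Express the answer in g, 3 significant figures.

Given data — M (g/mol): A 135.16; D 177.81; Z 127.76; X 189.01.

n(A) = 93.20 / 135.16 = 0.6896 mol
n(T) = 2.090 mol
n(D) = 341.0 / 177.81 = 1.918 mol
n(Z) = 95.06 / 127.76 = 0.7441 mol
n/ν for A = 0.6896/1 = 0.6896
n/ν for T = 2.090/3 = 0.6967
n/ν for D = 1.918/3 = 0.6393
n/ν for Z = 0.7441/2 = 0.3721
Smallest n/ν is Z → limiting reagent.
n(X) = (2/2) × 0.7441 = 0.7441 mol
mass = 0.7441 × 189.01 = 140.6 g

141 g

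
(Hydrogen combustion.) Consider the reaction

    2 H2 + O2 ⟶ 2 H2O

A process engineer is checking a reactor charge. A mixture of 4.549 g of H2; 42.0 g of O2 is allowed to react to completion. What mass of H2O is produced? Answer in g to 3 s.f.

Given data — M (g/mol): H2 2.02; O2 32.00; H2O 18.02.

n(H2) = 4.549 / 2.02 = 2.252 mol
n(O2) = 42.00 / 32.00 = 1.313 mol
n/ν for H2 = 2.252/2 = 1.126
n/ν for O2 = 1.313/1 = 1.313
Smallest n/ν is H2 → limiting reagent.
n(H2O) = (2/2) × 2.252 = 2.252 mol
mass = 2.252 × 18.02 = 40.58 g

40.6 g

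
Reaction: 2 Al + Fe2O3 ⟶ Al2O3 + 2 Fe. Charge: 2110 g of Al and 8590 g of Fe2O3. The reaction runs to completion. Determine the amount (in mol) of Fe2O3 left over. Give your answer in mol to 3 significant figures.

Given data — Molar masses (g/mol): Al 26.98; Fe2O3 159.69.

14.7 mol

n(Al) = 2110 / 26.98 = 78.21 mol
n(Fe2O3) = 8590 / 159.69 = 53.79 mol
n/ν for Al = 78.21/2 = 39.11
n/ν for Fe2O3 = 53.79/1 = 53.79
Smallest n/ν is Al → limiting reagent.
Fe2O3 consumed = (1/2) × 78.21 = 39.11 mol
Fe2O3 remaining = 53.79 − 39.11 = 14.68 mol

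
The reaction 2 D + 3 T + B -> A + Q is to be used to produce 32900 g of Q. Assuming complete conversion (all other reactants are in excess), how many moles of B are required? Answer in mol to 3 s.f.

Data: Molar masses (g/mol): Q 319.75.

n(Q) = 32900 / 319.75 = 102.9 mol
n(B) = (1/1) × 102.9 = 102.9 mol

103 mol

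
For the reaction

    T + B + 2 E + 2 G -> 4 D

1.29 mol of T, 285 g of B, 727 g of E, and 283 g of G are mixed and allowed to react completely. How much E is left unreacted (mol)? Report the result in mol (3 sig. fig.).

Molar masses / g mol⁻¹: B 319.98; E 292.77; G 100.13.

n(T) = 1.290 mol
n(B) = 285.0 / 319.98 = 0.8907 mol
n(E) = 727.0 / 292.77 = 2.483 mol
n(G) = 283.0 / 100.13 = 2.826 mol
n/ν for T = 1.290/1 = 1.290
n/ν for B = 0.8907/1 = 0.8907
n/ν for E = 2.483/2 = 1.242
n/ν for G = 2.826/2 = 1.413
Smallest n/ν is B → limiting reagent.
E consumed = (2/1) × 0.8907 = 1.781 mol
E remaining = 2.483 − 1.781 = 0.7020 mol

0.702 mol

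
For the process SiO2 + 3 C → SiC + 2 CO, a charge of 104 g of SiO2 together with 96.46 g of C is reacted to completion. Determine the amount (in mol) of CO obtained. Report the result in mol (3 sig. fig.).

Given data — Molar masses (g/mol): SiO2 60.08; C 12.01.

n(SiO2) = 104.0 / 60.08 = 1.731 mol
n(C) = 96.46 / 12.01 = 8.032 mol
n/ν → SiO2: 1.731, C: 2.677; SiO2 is limiting.
n(CO) = (2/1) × 1.731 = 3.462 mol

3.46 mol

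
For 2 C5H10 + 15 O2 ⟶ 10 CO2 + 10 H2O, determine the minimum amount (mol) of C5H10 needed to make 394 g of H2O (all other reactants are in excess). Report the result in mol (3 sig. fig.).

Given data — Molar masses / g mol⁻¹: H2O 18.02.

n(H2O) = 394 / 18.02 = 21.86 mol
n(C5H10) = (2/10) × 21.86 = 4.372 mol

4.37 mol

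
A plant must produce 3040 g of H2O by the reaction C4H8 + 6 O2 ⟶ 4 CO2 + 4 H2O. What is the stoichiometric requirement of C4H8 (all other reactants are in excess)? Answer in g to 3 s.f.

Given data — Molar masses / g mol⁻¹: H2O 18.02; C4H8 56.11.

n(H2O) = 3040 / 18.02 = 168.7 mol
n(C4H8) = (1/4) × 168.7 = 42.18 mol
mass = 42.18 × 56.11 = 2367 g

2370 g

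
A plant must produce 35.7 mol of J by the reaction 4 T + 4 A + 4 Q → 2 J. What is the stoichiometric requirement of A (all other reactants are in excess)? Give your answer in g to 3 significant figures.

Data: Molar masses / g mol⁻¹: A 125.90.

n(J) = 35.70 mol
n(A) = (4/2) × 35.70 = 71.40 mol
mass = 71.40 × 125.90 = 8989 g

8990 g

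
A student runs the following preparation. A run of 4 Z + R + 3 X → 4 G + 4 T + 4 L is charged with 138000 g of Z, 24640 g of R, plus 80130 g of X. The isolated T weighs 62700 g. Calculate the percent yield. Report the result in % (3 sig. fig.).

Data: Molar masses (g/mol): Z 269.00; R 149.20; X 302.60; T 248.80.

71.4 %

n(Z) = 138000 / 269.00 = 513.0 mol
n(R) = 24640 / 149.20 = 165.1 mol
n(X) = 80130 / 302.60 = 264.8 mol
n/ν for Z = 513.0/4 = 128.3
n/ν for R = 165.1/1 = 165.1
n/ν for X = 264.8/3 = 88.27
Smallest n/ν is X → limiting reagent.
theoretical n(T) = (4/3) × 264.8 = 353.1 mol → 87850 g
% yield = 62700 / 87850 × 100 = 71.37 %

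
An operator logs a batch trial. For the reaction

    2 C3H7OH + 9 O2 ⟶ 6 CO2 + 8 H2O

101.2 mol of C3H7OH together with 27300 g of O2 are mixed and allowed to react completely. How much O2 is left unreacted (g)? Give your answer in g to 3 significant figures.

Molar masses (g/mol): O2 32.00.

12700 g

n(C3H7OH) = 101.2 mol
n(O2) = 27300 / 32.00 = 853.1 mol
n/ν for C3H7OH = 101.2/2 = 50.60
n/ν for O2 = 853.1/9 = 94.79
Smallest n/ν is C3H7OH → limiting reagent.
O2 consumed = (9/2) × 101.2 = 455.4 mol
O2 remaining = 853.1 − 455.4 = 397.7 mol
mass = 397.7 × 32.00 = 12730 g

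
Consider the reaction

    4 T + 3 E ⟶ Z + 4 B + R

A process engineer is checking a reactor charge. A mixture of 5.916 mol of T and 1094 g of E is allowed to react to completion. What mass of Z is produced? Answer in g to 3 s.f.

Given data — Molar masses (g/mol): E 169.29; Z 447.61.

662 g

n(T) = 5.916 mol
n(E) = 1094 / 169.29 = 6.462 mol
n/ν for T = 5.916/4 = 1.479
n/ν for E = 6.462/3 = 2.154
Smallest n/ν is T → limiting reagent.
n(Z) = (1/4) × 5.916 = 1.479 mol
mass = 1.479 × 447.61 = 662.0 g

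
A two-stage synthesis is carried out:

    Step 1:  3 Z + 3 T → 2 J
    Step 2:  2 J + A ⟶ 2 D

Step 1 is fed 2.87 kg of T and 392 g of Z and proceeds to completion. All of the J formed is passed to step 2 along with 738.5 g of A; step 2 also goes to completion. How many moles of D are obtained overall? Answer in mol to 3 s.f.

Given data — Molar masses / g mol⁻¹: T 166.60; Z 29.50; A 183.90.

8.03 mol

Step 1:
n(T) = 2.870×1000 / 166.60 = 17.23 mol
n(Z) = 392.0 / 29.50 = 13.29 mol
n/ν for T = 17.23/3 = 5.743
n/ν for Z = 13.29/3 = 4.430
Smallest n/ν is Z → limiting reagent.
n(J) produced = (2/3) × 13.29 = 8.860 mol
Step 2:
n(J) available = 8.860 mol
n(A) = 738.5 / 183.90 = 4.016 mol
n/ν for J = 8.860/2 = 4.430
n/ν for A = 4.016/1 = 4.016
Smallest n/ν is A → limiting reagent.
n(D) = (2/1) × 4.016 = 8.032 mol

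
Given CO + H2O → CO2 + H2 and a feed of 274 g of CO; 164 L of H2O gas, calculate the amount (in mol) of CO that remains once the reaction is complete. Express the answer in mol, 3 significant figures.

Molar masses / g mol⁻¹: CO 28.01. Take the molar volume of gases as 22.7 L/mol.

n(CO) = 274.0 / 28.01 = 9.782 mol
n(H2O) = 164.0 / 22.7 = 7.225 mol
n/ν for CO = 9.782/1 = 9.782
n/ν for H2O = 7.225/1 = 7.225
Smallest n/ν is H2O → limiting reagent.
CO consumed = (1/1) × 7.225 = 7.225 mol
CO remaining = 9.782 − 7.225 = 2.557 mol

2.56 mol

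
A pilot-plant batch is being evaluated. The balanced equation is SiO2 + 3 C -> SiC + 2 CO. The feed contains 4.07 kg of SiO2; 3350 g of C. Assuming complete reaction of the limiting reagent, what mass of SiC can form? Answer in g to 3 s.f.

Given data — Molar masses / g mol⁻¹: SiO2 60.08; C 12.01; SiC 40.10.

2720 g

n(SiO2) = 4.070×1000 / 60.08 = 67.74 mol
n(C) = 3350 / 12.01 = 278.9 mol
n/ν → SiO2: 67.74, C: 92.97; SiO2 is limiting.
n(SiC) = (1/1) × 67.74 = 67.74 mol
mass = 67.74 × 40.10 = 2716 g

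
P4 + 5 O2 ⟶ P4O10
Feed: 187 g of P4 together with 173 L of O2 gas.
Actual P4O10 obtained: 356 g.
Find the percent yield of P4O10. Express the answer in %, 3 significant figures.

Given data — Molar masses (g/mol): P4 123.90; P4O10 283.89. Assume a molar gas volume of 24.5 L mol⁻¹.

88.8 %

n(P4) = 187.0 / 123.90 = 1.509 mol
n(O2) = 173.0 / 24.5 = 7.061 mol
n/ν for P4 = 1.509/1 = 1.509
n/ν for O2 = 7.061/5 = 1.412
Smallest n/ν is O2 → limiting reagent.
theoretical n(P4O10) = (1/5) × 7.061 = 1.412 mol → 400.9 g
% yield = 356 / 400.9 × 100 = 88.80 %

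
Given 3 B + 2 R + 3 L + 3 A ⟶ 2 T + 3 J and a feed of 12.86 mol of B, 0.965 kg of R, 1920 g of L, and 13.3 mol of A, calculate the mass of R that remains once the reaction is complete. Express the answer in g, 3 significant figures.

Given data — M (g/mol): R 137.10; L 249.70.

262 g

n(B) = 12.86 mol
n(R) = 0.9650×1000 / 137.10 = 7.039 mol
n(L) = 1920 / 249.70 = 7.689 mol
n(A) = 13.30 mol
n/ν for B = 12.86/3 = 4.287
n/ν for R = 7.039/2 = 3.520
n/ν for L = 7.689/3 = 2.563
n/ν for A = 13.30/3 = 4.433
Smallest n/ν is L → limiting reagent.
R consumed = (2/3) × 7.689 = 5.126 mol
R remaining = 7.039 − 5.126 = 1.913 mol
mass = 1.913 × 137.10 = 262.3 g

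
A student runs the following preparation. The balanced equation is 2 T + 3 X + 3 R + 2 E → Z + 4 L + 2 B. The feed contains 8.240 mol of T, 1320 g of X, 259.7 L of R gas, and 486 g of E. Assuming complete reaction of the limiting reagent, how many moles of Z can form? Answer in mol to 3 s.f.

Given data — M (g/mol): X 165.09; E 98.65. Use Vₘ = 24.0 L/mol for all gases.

2.46 mol

n(T) = 8.240 mol
n(X) = 1320 / 165.09 = 7.996 mol
n(R) = 259.7 / 24.0 = 10.82 mol
n(E) = 486.0 / 98.65 = 4.927 mol
n/ν for T = 8.240/2 = 4.120
n/ν for X = 7.996/3 = 2.665
n/ν for R = 10.82/3 = 3.607
n/ν for E = 4.927/2 = 2.464
Smallest n/ν is E → limiting reagent.
n(Z) = (1/2) × 4.927 = 2.464 mol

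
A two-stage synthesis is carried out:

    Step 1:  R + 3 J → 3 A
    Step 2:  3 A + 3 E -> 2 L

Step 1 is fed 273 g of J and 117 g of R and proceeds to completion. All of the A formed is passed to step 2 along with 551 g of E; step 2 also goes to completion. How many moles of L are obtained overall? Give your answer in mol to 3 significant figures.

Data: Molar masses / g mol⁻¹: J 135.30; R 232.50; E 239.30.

Step 1:
n(J) = 273.0 / 135.30 = 2.018 mol
n(R) = 117.0 / 232.50 = 0.5032 mol
n/ν for J = 2.018/3 = 0.6727
n/ν for R = 0.5032/1 = 0.5032
Smallest n/ν is R → limiting reagent.
n(A) produced = (3/1) × 0.5032 = 1.510 mol
Step 2:
n(A) available = 1.510 mol
n(E) = 551.0 / 239.30 = 2.303 mol
n/ν for A = 1.510/3 = 0.5033
n/ν for E = 2.303/3 = 0.7677
Smallest n/ν is A → limiting reagent.
n(L) = (2/3) × 1.510 = 1.007 mol

1.01 mol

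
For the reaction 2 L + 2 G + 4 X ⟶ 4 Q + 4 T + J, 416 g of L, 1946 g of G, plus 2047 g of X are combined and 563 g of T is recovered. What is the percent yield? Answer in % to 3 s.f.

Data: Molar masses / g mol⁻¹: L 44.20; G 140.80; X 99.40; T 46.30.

64.6 %

n(L) = 416.0 / 44.20 = 9.412 mol
n(G) = 1946 / 140.80 = 13.82 mol
n(X) = 2047 / 99.40 = 20.59 mol
n/ν → L: 4.706, G: 6.910, X: 5.148; L is limiting.
theoretical n(T) = (4/2) × 9.412 = 18.82 mol → 871.4 g
% yield = 563 / 871.4 × 100 = 64.61 %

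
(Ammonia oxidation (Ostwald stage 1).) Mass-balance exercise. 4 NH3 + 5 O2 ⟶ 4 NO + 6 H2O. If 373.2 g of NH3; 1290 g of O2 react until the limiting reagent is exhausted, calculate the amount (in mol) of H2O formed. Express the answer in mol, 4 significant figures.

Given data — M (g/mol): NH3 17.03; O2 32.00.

n(NH3) = 373.2 / 17.03 = 21.91 mol
n(O2) = 1290 / 32.00 = 40.31 mol
n/ν for NH3 = 21.91/4 = 5.478
n/ν for O2 = 40.31/5 = 8.062
Smallest n/ν is NH3 → limiting reagent.
n(H2O) = (6/4) × 21.91 = 32.87 mol

32.87 mol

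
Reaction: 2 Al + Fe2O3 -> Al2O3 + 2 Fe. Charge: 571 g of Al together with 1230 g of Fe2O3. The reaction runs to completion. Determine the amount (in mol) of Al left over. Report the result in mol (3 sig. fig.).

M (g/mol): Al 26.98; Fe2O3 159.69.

n(Al) = 571.0 / 26.98 = 21.16 mol
n(Fe2O3) = 1230 / 159.69 = 7.702 mol
n/ν → Al: 10.58, Fe2O3: 7.702; Fe2O3 is limiting.
Al consumed = (2/1) × 7.702 = 15.40 mol
Al remaining = 21.16 − 15.40 = 5.760 mol

5.76 mol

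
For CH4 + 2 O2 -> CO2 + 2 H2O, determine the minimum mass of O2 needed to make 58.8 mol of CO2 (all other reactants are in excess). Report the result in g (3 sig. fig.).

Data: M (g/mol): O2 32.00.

3760 g

n(CO2) = 58.80 mol
n(O2) = (2/1) × 58.80 = 117.6 mol
mass = 117.6 × 32.00 = 3763 g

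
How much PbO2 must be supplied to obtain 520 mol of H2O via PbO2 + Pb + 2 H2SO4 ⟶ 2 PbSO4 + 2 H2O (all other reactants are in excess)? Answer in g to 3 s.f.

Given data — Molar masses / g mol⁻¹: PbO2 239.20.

62200 g

n(H2O) = 520.0 mol
n(PbO2) = (1/2) × 520.0 = 260.0 mol
mass = 260.0 × 239.20 = 62190 g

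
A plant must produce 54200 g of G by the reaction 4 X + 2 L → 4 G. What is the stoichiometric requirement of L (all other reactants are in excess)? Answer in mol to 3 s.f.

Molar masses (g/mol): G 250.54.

108 mol

n(G) = 54200 / 250.54 = 216.3 mol
n(L) = (2/4) × 216.3 = 108.2 mol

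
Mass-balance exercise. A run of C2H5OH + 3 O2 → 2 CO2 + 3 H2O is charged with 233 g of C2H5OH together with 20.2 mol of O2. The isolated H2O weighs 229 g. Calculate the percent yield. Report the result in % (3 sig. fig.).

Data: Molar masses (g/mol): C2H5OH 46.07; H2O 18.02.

83.8 %

n(C2H5OH) = 233.0 / 46.07 = 5.058 mol
n(O2) = 20.20 mol
n/ν → C2H5OH: 5.058, O2: 6.733; C2H5OH is limiting.
theoretical n(H2O) = (3/1) × 5.058 = 15.17 mol → 273.4 g
% yield = 229 / 273.4 × 100 = 83.76 %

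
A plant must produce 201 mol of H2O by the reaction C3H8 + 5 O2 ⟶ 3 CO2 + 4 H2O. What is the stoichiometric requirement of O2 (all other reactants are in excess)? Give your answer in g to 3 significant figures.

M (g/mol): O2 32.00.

n(H2O) = 201.0 mol
n(O2) = (5/4) × 201.0 = 251.3 mol
mass = 251.3 × 32.00 = 8042 g

8040 g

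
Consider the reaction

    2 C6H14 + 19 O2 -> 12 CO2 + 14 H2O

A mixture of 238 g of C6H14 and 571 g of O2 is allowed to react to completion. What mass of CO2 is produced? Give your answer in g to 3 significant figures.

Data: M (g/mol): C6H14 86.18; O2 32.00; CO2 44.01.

n(C6H14) = 238.0 / 86.18 = 2.762 mol
n(O2) = 571.0 / 32.00 = 17.84 mol
n/ν for C6H14 = 2.762/2 = 1.381
n/ν for O2 = 17.84/19 = 0.9389
Smallest n/ν is O2 → limiting reagent.
n(CO2) = (12/19) × 17.84 = 11.27 mol
mass = 11.27 × 44.01 = 496.0 g

496 g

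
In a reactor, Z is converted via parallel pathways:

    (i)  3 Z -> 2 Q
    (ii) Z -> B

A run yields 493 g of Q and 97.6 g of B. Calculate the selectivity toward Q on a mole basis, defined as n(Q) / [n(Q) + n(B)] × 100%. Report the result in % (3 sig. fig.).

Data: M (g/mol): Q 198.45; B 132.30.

n(Q) = 493 / 198.45 = 2.484 mol
n(B) = 97.6 / 132.30 = 0.7377 mol
selectivity = 2.484/(2.484+0.7377) × 100 = 77.10 %

77.1 %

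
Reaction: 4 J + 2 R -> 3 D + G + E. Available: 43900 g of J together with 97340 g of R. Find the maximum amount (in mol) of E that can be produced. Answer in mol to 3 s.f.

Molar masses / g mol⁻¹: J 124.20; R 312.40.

n(J) = 43900 / 124.20 = 353.5 mol
n(R) = 97340 / 312.40 = 311.6 mol
n/ν → J: 88.38, R: 155.8; J is limiting.
n(E) = (1/4) × 353.5 = 88.38 mol

88.4 mol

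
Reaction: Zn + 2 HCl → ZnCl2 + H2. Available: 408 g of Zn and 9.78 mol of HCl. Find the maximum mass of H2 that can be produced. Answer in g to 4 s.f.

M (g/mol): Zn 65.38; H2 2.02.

n(Zn) = 408.0 / 65.38 = 6.240 mol
n(HCl) = 9.780 mol
n/ν → Zn: 6.240, HCl: 4.890; HCl is limiting.
n(H2) = (1/2) × 9.780 = 4.890 mol
mass = 4.890 × 2.02 = 9.878 g

9.878 g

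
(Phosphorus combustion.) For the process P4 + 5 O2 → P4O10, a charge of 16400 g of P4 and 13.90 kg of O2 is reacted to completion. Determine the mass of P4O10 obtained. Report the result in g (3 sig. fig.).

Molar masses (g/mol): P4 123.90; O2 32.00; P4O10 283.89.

n(P4) = 16400 / 123.90 = 132.4 mol
n(O2) = 13.90×1000 / 32.00 = 434.4 mol
n/ν → P4: 132.4, O2: 86.88; O2 is limiting.
n(P4O10) = (1/5) × 434.4 = 86.88 mol
mass = 86.88 × 283.89 = 24660 g

24700 g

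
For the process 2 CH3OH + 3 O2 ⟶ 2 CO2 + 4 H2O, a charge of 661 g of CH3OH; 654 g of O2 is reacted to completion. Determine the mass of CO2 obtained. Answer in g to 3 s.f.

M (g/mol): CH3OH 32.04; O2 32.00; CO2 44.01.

n(CH3OH) = 661.0 / 32.04 = 20.63 mol
n(O2) = 654.0 / 32.00 = 20.44 mol
n/ν for CH3OH = 20.63/2 = 10.32
n/ν for O2 = 20.44/3 = 6.813
Smallest n/ν is O2 → limiting reagent.
n(CO2) = (2/3) × 20.44 = 13.63 mol
mass = 13.63 × 44.01 = 599.9 g

600 g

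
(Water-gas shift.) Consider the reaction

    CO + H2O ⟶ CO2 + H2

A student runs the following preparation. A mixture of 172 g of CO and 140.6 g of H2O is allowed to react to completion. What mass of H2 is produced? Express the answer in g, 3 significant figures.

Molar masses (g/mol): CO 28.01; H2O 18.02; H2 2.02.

n(CO) = 172.0 / 28.01 = 6.141 mol
n(H2O) = 140.6 / 18.02 = 7.802 mol
n/ν for CO = 6.141/1 = 6.141
n/ν for H2O = 7.802/1 = 7.802
Smallest n/ν is CO → limiting reagent.
n(H2) = (1/1) × 6.141 = 6.141 mol
mass = 6.141 × 2.02 = 12.40 g

12.4 g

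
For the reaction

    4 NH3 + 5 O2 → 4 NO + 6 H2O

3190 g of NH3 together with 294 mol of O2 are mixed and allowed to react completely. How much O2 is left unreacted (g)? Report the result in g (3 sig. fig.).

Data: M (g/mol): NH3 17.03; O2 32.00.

1920 g

n(NH3) = 3190 / 17.03 = 187.3 mol
n(O2) = 294.0 mol
n/ν for NH3 = 187.3/4 = 46.83
n/ν for O2 = 294.0/5 = 58.80
Smallest n/ν is NH3 → limiting reagent.
O2 consumed = (5/4) × 187.3 = 234.1 mol
O2 remaining = 294.0 − 234.1 = 59.90 mol
mass = 59.90 × 32.00 = 1917 g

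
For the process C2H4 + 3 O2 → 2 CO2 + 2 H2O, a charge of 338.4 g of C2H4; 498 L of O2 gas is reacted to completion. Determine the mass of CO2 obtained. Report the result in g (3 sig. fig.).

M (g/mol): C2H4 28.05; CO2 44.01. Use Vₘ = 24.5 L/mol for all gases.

596 g

n(C2H4) = 338.4 / 28.05 = 12.06 mol
n(O2) = 498.0 / 24.5 = 20.33 mol
n/ν → C2H4: 12.06, O2: 6.777; O2 is limiting.
n(CO2) = (2/3) × 20.33 = 13.55 mol
mass = 13.55 × 44.01 = 596.3 g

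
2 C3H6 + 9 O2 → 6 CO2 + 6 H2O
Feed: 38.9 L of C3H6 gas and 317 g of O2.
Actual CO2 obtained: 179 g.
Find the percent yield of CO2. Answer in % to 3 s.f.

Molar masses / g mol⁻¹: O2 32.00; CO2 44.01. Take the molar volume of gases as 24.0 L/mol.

n(C3H6) = 38.90 / 24.0 = 1.621 mol
n(O2) = 317.0 / 32.00 = 9.906 mol
n/ν for C3H6 = 1.621/2 = 0.8105
n/ν for O2 = 9.906/9 = 1.101
Smallest n/ν is C3H6 → limiting reagent.
theoretical n(CO2) = (6/2) × 1.621 = 4.863 mol → 214.0 g
% yield = 179 / 214.0 × 100 = 83.64 %

83.6 %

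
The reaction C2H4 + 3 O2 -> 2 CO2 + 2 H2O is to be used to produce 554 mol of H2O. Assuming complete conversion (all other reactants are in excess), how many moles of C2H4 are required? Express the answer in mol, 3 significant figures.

277 mol

n(H2O) = 554.0 mol
n(C2H4) = (1/2) × 554.0 = 277.0 mol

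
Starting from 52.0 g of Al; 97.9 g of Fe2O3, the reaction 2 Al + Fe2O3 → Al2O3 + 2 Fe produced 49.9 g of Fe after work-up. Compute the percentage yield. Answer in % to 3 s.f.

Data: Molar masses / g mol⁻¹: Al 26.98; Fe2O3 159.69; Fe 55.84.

72.9 %

n(Al) = 52.00 / 26.98 = 1.927 mol
n(Fe2O3) = 97.90 / 159.69 = 0.6131 mol
n/ν for Al = 1.927/2 = 0.9635
n/ν for Fe2O3 = 0.6131/1 = 0.6131
Smallest n/ν is Fe2O3 → limiting reagent.
theoretical n(Fe) = (2/1) × 0.6131 = 1.226 mol → 68.46 g
% yield = 49.9 / 68.46 × 100 = 72.89 %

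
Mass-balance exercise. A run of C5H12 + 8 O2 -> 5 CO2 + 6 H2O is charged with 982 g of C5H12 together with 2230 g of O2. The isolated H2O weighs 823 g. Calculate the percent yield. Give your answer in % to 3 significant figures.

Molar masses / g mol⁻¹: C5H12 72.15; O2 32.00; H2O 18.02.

n(C5H12) = 982.0 / 72.15 = 13.61 mol
n(O2) = 2230 / 32.00 = 69.69 mol
n/ν for C5H12 = 13.61/1 = 13.61
n/ν for O2 = 69.69/8 = 8.711
Smallest n/ν is O2 → limiting reagent.
theoretical n(H2O) = (6/8) × 69.69 = 52.27 mol → 941.9 g
% yield = 823 / 941.9 × 100 = 87.38 %

87.4 %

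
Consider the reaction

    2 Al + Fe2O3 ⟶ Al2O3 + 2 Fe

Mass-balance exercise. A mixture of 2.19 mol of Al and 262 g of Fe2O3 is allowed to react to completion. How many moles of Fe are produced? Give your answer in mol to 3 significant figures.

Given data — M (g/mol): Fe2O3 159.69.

n(Al) = 2.190 mol
n(Fe2O3) = 262.0 / 159.69 = 1.641 mol
n/ν for Al = 2.190/2 = 1.095
n/ν for Fe2O3 = 1.641/1 = 1.641
Smallest n/ν is Al → limiting reagent.
n(Fe) = (2/2) × 2.190 = 2.190 mol

2.19 mol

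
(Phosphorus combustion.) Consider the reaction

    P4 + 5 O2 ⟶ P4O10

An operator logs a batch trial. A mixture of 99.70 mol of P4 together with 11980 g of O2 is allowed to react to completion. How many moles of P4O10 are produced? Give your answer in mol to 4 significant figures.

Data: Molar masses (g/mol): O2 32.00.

n(P4) = 99.70 mol
n(O2) = 11980 / 32.00 = 374.4 mol
n/ν for P4 = 99.70/1 = 99.70
n/ν for O2 = 374.4/5 = 74.88
Smallest n/ν is O2 → limiting reagent.
n(P4O10) = (1/5) × 374.4 = 74.88 mol

74.88 mol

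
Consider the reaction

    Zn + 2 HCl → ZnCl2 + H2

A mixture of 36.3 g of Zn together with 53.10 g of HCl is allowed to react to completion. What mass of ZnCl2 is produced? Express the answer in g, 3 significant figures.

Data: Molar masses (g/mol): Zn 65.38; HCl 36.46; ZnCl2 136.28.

75.7 g

n(Zn) = 36.30 / 65.38 = 0.5552 mol
n(HCl) = 53.10 / 36.46 = 1.456 mol
n/ν → Zn: 0.5552, HCl: 0.7280; Zn is limiting.
n(ZnCl2) = (1/1) × 0.5552 = 0.5552 mol
mass = 0.5552 × 136.28 = 75.66 g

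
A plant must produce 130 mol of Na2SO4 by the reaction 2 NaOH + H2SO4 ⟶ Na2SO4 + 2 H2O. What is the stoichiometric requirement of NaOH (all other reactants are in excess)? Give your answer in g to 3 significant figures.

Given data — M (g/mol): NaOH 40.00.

10400 g

n(Na2SO4) = 130.0 mol
n(NaOH) = (2/1) × 130.0 = 260.0 mol
mass = 260.0 × 40.00 = 10400 g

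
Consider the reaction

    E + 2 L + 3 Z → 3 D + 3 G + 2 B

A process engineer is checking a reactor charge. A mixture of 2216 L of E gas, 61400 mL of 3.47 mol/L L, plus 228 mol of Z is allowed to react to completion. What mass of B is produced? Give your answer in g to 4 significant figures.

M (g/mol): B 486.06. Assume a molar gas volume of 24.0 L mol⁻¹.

73880 g

n(E) = 2216 / 24.0 = 92.33 mol
n(L) = 3.47 × 61400/1000 = 213.1 mol
n(Z) = 228.0 mol
n/ν for E = 92.33/1 = 92.33
n/ν for L = 213.1/2 = 106.6
n/ν for Z = 228.0/3 = 76.00
Smallest n/ν is Z → limiting reagent.
n(B) = (2/3) × 228.0 = 152.0 mol
mass = 152.0 × 486.06 = 73880 g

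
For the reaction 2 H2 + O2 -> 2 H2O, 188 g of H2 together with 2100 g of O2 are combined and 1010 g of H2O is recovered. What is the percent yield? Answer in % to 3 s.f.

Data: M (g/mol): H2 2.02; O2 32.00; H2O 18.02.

n(H2) = 188.0 / 2.02 = 93.07 mol
n(O2) = 2100 / 32.00 = 65.63 mol
n/ν → H2: 46.54, O2: 65.63; H2 is limiting.
theoretical n(H2O) = (2/2) × 93.07 = 93.07 mol → 1677 g
% yield = 1010 / 1677 × 100 = 60.23 %

60.2 %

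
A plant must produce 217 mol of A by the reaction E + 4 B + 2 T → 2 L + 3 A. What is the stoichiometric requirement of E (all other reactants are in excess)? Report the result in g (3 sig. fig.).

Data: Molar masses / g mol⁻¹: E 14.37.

n(A) = 217.0 mol
n(E) = (1/3) × 217.0 = 72.33 mol
mass = 72.33 × 14.37 = 1039 g

1040 g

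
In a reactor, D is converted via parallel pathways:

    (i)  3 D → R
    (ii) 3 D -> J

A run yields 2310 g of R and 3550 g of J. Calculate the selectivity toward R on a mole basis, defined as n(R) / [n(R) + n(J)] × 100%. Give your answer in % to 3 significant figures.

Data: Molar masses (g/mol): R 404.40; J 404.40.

n(R) = 2310 / 404.40 = 5.712 mol
n(J) = 3550 / 404.40 = 8.778 mol
selectivity = 5.712/(5.712+8.778) × 100 = 39.42 %

39.4 %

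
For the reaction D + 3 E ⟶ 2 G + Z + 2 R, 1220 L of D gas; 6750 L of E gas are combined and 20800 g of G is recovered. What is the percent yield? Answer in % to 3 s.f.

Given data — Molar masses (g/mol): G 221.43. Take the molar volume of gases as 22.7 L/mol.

87.4 %

n(D) = 1220 / 22.7 = 53.74 mol
n(E) = 6750 / 22.7 = 297.4 mol
n/ν for D = 53.74/1 = 53.74
n/ν for E = 297.4/3 = 99.13
Smallest n/ν is D → limiting reagent.
theoretical n(G) = (2/1) × 53.74 = 107.5 mol → 23800 g
% yield = 20800 / 23800 × 100 = 87.39 %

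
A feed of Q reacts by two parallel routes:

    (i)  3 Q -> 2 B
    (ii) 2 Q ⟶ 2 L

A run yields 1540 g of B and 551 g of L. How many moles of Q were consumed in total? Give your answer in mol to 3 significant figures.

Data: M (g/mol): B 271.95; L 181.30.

n(B) = 1540 / 271.95 = 5.663 mol
n(L) = 551 / 181.30 = 3.039 mol
n(Q) via (i) = (3/2)×5.663 = 8.495 mol
n(Q) via (ii) = (2/2)×3.039 = 3.039 mol
total n(Q) = 8.495 + 3.039 = 11.53 mol

11.5 mol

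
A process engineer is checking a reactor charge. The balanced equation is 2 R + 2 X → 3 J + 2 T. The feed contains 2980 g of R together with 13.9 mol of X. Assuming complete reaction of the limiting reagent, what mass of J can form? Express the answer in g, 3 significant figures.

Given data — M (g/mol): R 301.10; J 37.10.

n(R) = 2980 / 301.10 = 9.897 mol
n(X) = 13.90 mol
n/ν for R = 9.897/2 = 4.949
n/ν for X = 13.90/2 = 6.950
Smallest n/ν is R → limiting reagent.
n(J) = (3/2) × 9.897 = 14.85 mol
mass = 14.85 × 37.10 = 550.9 g

551 g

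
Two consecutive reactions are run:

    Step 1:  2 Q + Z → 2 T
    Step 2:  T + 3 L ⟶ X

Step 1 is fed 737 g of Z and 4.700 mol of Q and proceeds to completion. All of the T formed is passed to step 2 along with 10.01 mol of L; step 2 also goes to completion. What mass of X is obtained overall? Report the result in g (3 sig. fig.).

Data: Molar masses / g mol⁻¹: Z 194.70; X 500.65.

1670 g

Step 1:
n(Z) = 737.0 / 194.70 = 3.785 mol
n(Q) = 4.700 mol
n/ν for Z = 3.785/1 = 3.785
n/ν for Q = 4.700/2 = 2.350
Smallest n/ν is Q → limiting reagent.
n(T) produced = (2/2) × 4.700 = 4.700 mol
Step 2:
n(T) available = 4.700 mol
n(L) = 10.01 mol
n/ν for T = 4.700/1 = 4.700
n/ν for L = 10.01/3 = 3.337
Smallest n/ν is L → limiting reagent.
n(X) = (1/3) × 10.01 = 3.337 mol
mass = 3.337 × 500.65 = 1671 g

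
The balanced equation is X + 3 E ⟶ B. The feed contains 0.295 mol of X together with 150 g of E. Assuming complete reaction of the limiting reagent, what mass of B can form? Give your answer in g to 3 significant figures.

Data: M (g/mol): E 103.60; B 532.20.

n(X) = 0.2950 mol
n(E) = 150.0 / 103.60 = 1.448 mol
n/ν → X: 0.2950, E: 0.4827; X is limiting.
n(B) = (1/1) × 0.2950 = 0.2950 mol
mass = 0.2950 × 532.20 = 157.0 g

157 g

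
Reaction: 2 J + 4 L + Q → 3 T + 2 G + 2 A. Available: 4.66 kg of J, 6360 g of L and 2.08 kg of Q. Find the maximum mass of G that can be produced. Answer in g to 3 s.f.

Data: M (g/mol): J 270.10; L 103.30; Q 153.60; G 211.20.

3640 g

n(J) = 4.660×1000 / 270.10 = 17.25 mol
n(L) = 6360 / 103.30 = 61.57 mol
n(Q) = 2.080×1000 / 153.60 = 13.54 mol
n/ν for J = 17.25/2 = 8.625
n/ν for L = 61.57/4 = 15.39
n/ν for Q = 13.54/1 = 13.54
Smallest n/ν is J → limiting reagent.
n(G) = (2/2) × 17.25 = 17.25 mol
mass = 17.25 × 211.20 = 3643 g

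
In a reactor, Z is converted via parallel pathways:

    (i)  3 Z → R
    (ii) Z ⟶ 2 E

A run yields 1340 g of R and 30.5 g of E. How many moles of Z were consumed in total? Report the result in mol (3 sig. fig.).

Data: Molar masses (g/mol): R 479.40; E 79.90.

8.58 mol

n(R) = 1340 / 479.40 = 2.795 mol
n(E) = 30.5 / 79.90 = 0.3817 mol
n(Z) via (i) = (3/1)×2.795 = 8.385 mol
n(Z) via (ii) = (1/2)×0.3817 = 0.1909 mol
total n(Z) = 8.385 + 0.1909 = 8.576 mol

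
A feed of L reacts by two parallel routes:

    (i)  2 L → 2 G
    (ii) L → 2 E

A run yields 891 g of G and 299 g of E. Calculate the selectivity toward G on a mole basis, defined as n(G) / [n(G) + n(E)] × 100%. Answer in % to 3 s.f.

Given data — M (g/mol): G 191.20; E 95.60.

n(G) = 891 / 191.20 = 4.660 mol
n(E) = 299 / 95.60 = 3.128 mol
selectivity = 4.660/(4.660+3.128) × 100 = 59.84 %

59.8 %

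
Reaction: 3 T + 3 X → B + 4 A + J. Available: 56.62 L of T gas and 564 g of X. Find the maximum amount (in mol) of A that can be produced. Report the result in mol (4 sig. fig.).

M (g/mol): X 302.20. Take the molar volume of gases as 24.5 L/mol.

2.488 mol

n(T) = 56.62 / 24.5 = 2.311 mol
n(X) = 564.0 / 302.20 = 1.866 mol
n/ν for T = 2.311/3 = 0.7703
n/ν for X = 1.866/3 = 0.6220
Smallest n/ν is X → limiting reagent.
n(A) = (4/3) × 1.866 = 2.488 mol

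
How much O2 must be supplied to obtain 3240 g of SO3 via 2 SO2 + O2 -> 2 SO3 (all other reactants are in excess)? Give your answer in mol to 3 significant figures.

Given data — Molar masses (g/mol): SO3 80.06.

20.2 mol

n(SO3) = 3240 / 80.06 = 40.47 mol
n(O2) = (1/2) × 40.47 = 20.24 mol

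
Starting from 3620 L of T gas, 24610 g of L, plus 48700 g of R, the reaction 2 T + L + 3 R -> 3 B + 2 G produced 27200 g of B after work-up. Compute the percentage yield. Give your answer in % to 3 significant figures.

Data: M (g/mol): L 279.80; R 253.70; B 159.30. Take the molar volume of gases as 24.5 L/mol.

n(T) = 3620 / 24.5 = 147.8 mol
n(L) = 24610 / 279.80 = 87.96 mol
n(R) = 48700 / 253.70 = 192.0 mol
n/ν for T = 147.8/2 = 73.90
n/ν for L = 87.96/1 = 87.96
n/ν for R = 192.0/3 = 64.00
Smallest n/ν is R → limiting reagent.
theoretical n(B) = (3/3) × 192.0 = 192.0 mol → 30590 g
% yield = 27200 / 30590 × 100 = 88.92 %

88.9 %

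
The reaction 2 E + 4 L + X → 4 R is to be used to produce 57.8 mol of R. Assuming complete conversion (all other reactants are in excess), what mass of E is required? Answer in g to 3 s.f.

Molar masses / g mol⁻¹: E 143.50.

n(R) = 57.80 mol
n(E) = (2/4) × 57.80 = 28.90 mol
mass = 28.90 × 143.50 = 4147 g

4150 g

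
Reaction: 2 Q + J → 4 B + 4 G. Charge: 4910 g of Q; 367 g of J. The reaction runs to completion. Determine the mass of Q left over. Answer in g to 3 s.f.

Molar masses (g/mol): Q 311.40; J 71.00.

n(Q) = 4910 / 311.40 = 15.77 mol
n(J) = 367.0 / 71.00 = 5.169 mol
n/ν for Q = 15.77/2 = 7.885
n/ν for J = 5.169/1 = 5.169
Smallest n/ν is J → limiting reagent.
Q consumed = (2/1) × 5.169 = 10.34 mol
Q remaining = 15.77 − 10.34 = 5.430 mol
mass = 5.430 × 311.40 = 1691 g

1690 g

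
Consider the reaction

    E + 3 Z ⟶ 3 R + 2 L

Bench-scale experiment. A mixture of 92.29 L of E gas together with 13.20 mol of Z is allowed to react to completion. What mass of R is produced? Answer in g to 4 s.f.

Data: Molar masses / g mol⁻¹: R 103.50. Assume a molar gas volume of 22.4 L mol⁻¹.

n(E) = 92.29 / 22.4 = 4.120 mol
n(Z) = 13.20 mol
n/ν for E = 4.120/1 = 4.120
n/ν for Z = 13.20/3 = 4.400
Smallest n/ν is E → limiting reagent.
n(R) = (3/1) × 4.120 = 12.36 mol
mass = 12.36 × 103.50 = 1279 g

1279 g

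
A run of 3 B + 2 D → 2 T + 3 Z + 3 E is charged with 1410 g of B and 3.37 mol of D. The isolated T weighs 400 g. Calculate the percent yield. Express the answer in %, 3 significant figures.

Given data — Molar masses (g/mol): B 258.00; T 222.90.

n(B) = 1410 / 258.00 = 5.465 mol
n(D) = 3.370 mol
n/ν → B: 1.822, D: 1.685; D is limiting.
theoretical n(T) = (2/2) × 3.370 = 3.370 mol → 751.2 g
% yield = 400 / 751.2 × 100 = 53.25 %

53.3 %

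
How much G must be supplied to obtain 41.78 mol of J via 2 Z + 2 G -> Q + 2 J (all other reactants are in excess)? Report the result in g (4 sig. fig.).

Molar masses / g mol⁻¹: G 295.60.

n(J) = 41.78 mol
n(G) = (2/2) × 41.78 = 41.78 mol
mass = 41.78 × 295.60 = 12350 g

12350 g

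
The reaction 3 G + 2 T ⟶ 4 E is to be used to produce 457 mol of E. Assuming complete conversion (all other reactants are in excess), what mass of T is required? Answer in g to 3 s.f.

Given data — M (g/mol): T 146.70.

n(E) = 457.0 mol
n(T) = (2/4) × 457.0 = 228.5 mol
mass = 228.5 × 146.70 = 33520 g

33500 g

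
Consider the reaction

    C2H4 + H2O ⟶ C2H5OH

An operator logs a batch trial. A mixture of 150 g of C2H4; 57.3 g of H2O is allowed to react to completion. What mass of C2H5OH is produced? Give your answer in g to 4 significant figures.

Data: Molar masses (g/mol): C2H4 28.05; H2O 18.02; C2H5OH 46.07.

n(C2H4) = 150.0 / 28.05 = 5.348 mol
n(H2O) = 57.30 / 18.02 = 3.180 mol
n/ν for C2H4 = 5.348/1 = 5.348
n/ν for H2O = 3.180/1 = 3.180
Smallest n/ν is H2O → limiting reagent.
n(C2H5OH) = (1/1) × 3.180 = 3.180 mol
mass = 3.180 × 46.07 = 146.5 g

146.5 g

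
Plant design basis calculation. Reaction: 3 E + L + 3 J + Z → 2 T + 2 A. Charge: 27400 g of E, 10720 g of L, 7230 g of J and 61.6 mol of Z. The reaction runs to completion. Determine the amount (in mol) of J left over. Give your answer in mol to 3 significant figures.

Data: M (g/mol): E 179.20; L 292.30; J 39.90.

71.2 mol

n(E) = 27400 / 179.20 = 152.9 mol
n(L) = 10720 / 292.30 = 36.67 mol
n(J) = 7230 / 39.90 = 181.2 mol
n(Z) = 61.60 mol
n/ν for E = 152.9/3 = 50.97
n/ν for L = 36.67/1 = 36.67
n/ν for J = 181.2/3 = 60.40
n/ν for Z = 61.60/1 = 61.60
Smallest n/ν is L → limiting reagent.
J consumed = (3/1) × 36.67 = 110.0 mol
J remaining = 181.2 − 110.0 = 71.20 mol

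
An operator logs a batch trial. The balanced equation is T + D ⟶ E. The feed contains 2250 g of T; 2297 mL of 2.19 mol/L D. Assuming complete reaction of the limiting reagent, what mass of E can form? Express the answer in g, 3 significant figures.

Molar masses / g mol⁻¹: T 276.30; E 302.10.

1520 g

n(T) = 2250 / 276.30 = 8.143 mol
n(D) = 2.19 × 2297/1000 = 5.030 mol
n/ν for T = 8.143/1 = 8.143
n/ν for D = 5.030/1 = 5.030
Smallest n/ν is D → limiting reagent.
n(E) = (1/1) × 5.030 = 5.030 mol
mass = 5.030 × 302.10 = 1520 g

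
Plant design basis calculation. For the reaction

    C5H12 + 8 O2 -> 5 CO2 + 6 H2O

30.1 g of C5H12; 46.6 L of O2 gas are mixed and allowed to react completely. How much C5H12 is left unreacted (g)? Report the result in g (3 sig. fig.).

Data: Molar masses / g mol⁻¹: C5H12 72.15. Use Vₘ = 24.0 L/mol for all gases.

n(C5H12) = 30.10 / 72.15 = 0.4172 mol
n(O2) = 46.60 / 24.0 = 1.942 mol
n/ν → C5H12: 0.4172, O2: 0.2428; O2 is limiting.
C5H12 consumed = (1/8) × 1.942 = 0.2428 mol
C5H12 remaining = 0.4172 − 0.2428 = 0.1744 mol
mass = 0.1744 × 72.15 = 12.58 g

12.6 g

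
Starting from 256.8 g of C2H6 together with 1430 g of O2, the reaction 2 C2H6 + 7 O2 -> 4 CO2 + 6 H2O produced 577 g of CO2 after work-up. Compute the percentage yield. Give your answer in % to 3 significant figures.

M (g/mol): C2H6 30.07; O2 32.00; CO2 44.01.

76.8 %

n(C2H6) = 256.8 / 30.07 = 8.540 mol
n(O2) = 1430 / 32.00 = 44.69 mol
n/ν for C2H6 = 8.540/2 = 4.270
n/ν for O2 = 44.69/7 = 6.384
Smallest n/ν is C2H6 → limiting reagent.
theoretical n(CO2) = (4/2) × 8.540 = 17.08 mol → 751.7 g
% yield = 577 / 751.7 × 100 = 76.76 %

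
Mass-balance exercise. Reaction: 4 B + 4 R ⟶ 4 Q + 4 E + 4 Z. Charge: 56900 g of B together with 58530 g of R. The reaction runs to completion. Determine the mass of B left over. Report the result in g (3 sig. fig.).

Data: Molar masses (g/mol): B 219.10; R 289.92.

12700 g

n(B) = 56900 / 219.10 = 259.7 mol
n(R) = 58530 / 289.92 = 201.9 mol
n/ν → B: 64.93, R: 50.48; R is limiting.
B consumed = (4/4) × 201.9 = 201.9 mol
B remaining = 259.7 − 201.9 = 57.80 mol
mass = 57.80 × 219.10 = 12660 g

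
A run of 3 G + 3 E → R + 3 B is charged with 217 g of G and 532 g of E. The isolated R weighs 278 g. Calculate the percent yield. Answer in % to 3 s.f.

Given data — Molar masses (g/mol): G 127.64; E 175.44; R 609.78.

n(G) = 217.0 / 127.64 = 1.700 mol
n(E) = 532.0 / 175.44 = 3.032 mol
n/ν for G = 1.700/3 = 0.5667
n/ν for E = 3.032/3 = 1.011
Smallest n/ν is G → limiting reagent.
theoretical n(R) = (1/3) × 1.700 = 0.5667 mol → 345.6 g
% yield = 278 / 345.6 × 100 = 80.44 %

80.4 %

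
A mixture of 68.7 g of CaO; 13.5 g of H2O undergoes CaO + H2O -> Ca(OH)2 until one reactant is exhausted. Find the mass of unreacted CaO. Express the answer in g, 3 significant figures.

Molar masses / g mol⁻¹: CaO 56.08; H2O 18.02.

n(CaO) = 68.70 / 56.08 = 1.225 mol
n(H2O) = 13.50 / 18.02 = 0.7492 mol
n/ν for CaO = 1.225/1 = 1.225
n/ν for H2O = 0.7492/1 = 0.7492
Smallest n/ν is H2O → limiting reagent.
CaO consumed = (1/1) × 0.7492 = 0.7492 mol
CaO remaining = 1.225 − 0.7492 = 0.4758 mol
mass = 0.4758 × 56.08 = 26.68 g

26.7 g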